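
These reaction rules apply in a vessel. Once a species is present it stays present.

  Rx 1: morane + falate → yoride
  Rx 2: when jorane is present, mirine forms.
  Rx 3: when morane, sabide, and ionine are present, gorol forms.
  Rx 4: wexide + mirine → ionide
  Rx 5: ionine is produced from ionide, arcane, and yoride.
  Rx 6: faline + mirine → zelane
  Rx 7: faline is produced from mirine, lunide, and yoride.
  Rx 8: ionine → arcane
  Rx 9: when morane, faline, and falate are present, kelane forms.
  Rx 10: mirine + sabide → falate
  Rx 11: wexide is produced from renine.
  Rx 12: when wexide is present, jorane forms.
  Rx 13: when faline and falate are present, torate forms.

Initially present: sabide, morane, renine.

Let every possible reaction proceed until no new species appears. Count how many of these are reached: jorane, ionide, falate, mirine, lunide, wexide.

5

renine present → wexide forms (Rx 11).
wexide present → jorane forms (Rx 12).
jorane present → mirine forms (Rx 2).
wexide and mirine present → ionide forms (Rx 4).
mirine and sabide present → falate forms (Rx 10).
jorane: reached.
ionide: reached.
falate: reached.
mirine: reached.
No rule produces lunide, and it is not given.
wexide: reached.
Reached: jorane, ionide, falate, mirine, and wexide — 5 of the 6.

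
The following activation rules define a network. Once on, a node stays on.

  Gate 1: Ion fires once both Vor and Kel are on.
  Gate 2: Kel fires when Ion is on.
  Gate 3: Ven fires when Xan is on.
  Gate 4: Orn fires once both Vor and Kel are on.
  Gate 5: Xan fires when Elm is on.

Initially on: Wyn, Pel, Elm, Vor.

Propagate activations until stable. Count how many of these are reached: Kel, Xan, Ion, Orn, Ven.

2

Gate 5: Elm on → Xan on.
Xan is on, so Ven fires (Gate 3).
Kel would need Ion (Gate 2), but Ion never turns on.
Xan: reached.
Ion would need Vor and Kel (Gate 1), but Kel never turns on.
Orn would need Vor and Kel (Gate 4), but Kel never turns on.
Ven: reached.
Reached: Xan and Ven — 2 of the 5.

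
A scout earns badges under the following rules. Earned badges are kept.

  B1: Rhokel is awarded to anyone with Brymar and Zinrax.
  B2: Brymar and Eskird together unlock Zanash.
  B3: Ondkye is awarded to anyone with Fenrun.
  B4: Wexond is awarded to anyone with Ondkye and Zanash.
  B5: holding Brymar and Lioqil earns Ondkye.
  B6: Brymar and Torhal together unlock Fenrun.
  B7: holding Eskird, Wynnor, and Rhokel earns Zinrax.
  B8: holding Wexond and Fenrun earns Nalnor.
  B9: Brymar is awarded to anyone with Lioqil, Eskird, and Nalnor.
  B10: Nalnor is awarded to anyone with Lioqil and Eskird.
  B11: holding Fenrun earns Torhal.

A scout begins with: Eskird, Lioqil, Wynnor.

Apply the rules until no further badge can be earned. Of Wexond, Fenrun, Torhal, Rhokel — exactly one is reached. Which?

Wexond

With Lioqil and Eskird, Nalnor is earned (B10).
With Lioqil, Eskird, and Nalnor, Brymar is earned (B9).
With Brymar and Lioqil, Ondkye is earned (B5).
With Brymar and Eskird, Zanash is earned (B2).
With Ondkye and Zanash, Wexond is earned (B4).
Torhal would need Fenrun (B11), but Fenrun is never earned. Fenrun would need Brymar and Torhal (B6), but Torhal is never earned. Rhokel would need Brymar and Zinrax (B1), but Zinrax is never earned.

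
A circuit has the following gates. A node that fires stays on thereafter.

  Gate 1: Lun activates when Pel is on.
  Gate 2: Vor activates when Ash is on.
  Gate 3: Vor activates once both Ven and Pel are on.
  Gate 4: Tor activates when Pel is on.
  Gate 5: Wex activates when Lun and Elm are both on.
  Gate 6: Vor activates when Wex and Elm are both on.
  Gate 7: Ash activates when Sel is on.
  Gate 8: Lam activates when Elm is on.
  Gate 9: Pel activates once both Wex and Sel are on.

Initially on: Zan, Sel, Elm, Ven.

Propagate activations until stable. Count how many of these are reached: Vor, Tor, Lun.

1

Sel is on, so Ash activates (Gate 7).
Gate 2: Ash on → Vor on.
Vor: reached.
Tor would need Pel (Gate 4), but Pel never turns on.
Lun would need Pel (Gate 1), but Pel never turns on.
Reached: Vor — 1 of the 3.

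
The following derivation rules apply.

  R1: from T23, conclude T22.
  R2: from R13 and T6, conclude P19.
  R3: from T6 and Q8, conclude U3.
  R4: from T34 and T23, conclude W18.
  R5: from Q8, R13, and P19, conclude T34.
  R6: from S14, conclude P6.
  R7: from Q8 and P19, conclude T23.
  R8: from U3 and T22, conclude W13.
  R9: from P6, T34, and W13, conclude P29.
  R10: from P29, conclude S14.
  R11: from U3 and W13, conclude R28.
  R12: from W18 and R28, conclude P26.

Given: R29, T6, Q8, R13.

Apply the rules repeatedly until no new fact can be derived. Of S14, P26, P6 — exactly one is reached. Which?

From T6 and Q8, R3 gives U3.
R13 and T6 hold, so P19 follows (R2).
Q8 and P19 hold, so T23 follows (R7).
Q8, R13, and P19 hold, so T34 follows (R5).
From T34 and T23, R4 gives W18.
T23 holds, so T22 follows (R1).
U3 and T22 hold, so W13 follows (R8).
U3 and W13 hold, so R28 follows (R11).
From W18 and R28, R12 gives P26.
S14 would need P29 (R10), but P29 is never established. P6 would need S14 (R6), but S14 is never established.

P26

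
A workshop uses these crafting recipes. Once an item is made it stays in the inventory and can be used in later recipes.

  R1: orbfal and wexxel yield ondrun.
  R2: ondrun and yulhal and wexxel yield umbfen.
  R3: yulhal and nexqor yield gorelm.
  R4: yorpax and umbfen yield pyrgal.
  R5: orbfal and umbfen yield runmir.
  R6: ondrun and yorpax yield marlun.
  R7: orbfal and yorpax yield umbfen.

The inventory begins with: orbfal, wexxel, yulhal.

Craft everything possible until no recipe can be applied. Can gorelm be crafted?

gorelm would need yulhal and nexqor (R3), but nexqor is never obtained.

No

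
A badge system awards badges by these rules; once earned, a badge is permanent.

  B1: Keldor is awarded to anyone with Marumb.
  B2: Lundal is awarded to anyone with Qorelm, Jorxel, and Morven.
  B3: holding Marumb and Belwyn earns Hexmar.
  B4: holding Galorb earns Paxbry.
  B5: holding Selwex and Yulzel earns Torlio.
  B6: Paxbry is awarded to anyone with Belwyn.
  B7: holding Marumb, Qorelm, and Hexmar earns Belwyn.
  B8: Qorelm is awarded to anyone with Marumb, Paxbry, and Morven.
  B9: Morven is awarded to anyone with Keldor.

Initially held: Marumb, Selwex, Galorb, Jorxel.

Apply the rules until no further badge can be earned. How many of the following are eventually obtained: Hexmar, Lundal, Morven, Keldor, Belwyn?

With Marumb, Keldor is earned (B1).
With Galorb, Paxbry is earned (B4).
With Keldor, Morven is earned (B9).
With Marumb, Paxbry, and Morven, Qorelm is earned (B8).
With Qorelm, Jorxel, and Morven, Lundal is earned (B2).
Hexmar would need Marumb and Belwyn (B3), but Belwyn is never earned.
Lundal: reached.
Morven: reached.
Keldor: reached.
Belwyn would need Marumb, Qorelm, and Hexmar (B7), but Hexmar is never earned.
Reached: Lundal, Morven, and Keldor — 3 of the 5.

3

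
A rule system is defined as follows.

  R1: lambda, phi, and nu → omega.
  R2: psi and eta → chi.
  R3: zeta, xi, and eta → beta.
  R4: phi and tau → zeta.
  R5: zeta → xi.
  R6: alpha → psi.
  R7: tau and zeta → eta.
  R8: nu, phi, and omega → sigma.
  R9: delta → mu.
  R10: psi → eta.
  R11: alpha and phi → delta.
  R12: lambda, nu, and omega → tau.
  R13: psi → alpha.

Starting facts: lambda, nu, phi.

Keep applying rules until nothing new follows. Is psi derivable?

psi would need alpha (R6), but alpha is never established.

No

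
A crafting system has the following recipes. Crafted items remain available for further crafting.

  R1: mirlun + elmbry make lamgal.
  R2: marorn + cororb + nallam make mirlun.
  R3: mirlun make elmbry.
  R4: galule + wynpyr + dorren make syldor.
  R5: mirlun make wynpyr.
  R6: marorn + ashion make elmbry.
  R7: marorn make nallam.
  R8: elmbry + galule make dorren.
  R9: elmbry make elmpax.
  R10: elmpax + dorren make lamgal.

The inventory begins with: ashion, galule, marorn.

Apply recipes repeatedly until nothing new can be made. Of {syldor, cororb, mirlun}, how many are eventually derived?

0

syldor would need galule, wynpyr, and dorren (R4), but wynpyr is never obtained.
No rule produces cororb, and it is not given.
mirlun would need marorn, cororb, and nallam (R2), but cororb is never obtained.
None of the 3 are reached.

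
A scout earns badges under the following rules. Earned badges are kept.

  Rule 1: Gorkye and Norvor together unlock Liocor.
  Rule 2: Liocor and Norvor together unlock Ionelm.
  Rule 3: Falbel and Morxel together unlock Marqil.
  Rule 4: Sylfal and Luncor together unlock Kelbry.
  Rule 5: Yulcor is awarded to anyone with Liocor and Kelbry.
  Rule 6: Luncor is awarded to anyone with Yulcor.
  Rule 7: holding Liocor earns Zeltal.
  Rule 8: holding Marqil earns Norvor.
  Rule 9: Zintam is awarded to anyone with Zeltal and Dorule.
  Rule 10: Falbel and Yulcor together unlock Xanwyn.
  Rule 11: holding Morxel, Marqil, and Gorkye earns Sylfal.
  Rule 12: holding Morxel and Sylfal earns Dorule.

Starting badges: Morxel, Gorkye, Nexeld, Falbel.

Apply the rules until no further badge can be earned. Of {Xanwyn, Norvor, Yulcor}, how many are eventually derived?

1

With Falbel and Morxel, Marqil is earned (Rule 3).
With Marqil, Norvor is earned (Rule 8).
Xanwyn would need Falbel and Yulcor (Rule 10), but Yulcor is never earned.
Norvor: reached.
Yulcor would need Liocor and Kelbry (Rule 5), but Kelbry is never earned.
Reached: Norvor — 1 of the 3.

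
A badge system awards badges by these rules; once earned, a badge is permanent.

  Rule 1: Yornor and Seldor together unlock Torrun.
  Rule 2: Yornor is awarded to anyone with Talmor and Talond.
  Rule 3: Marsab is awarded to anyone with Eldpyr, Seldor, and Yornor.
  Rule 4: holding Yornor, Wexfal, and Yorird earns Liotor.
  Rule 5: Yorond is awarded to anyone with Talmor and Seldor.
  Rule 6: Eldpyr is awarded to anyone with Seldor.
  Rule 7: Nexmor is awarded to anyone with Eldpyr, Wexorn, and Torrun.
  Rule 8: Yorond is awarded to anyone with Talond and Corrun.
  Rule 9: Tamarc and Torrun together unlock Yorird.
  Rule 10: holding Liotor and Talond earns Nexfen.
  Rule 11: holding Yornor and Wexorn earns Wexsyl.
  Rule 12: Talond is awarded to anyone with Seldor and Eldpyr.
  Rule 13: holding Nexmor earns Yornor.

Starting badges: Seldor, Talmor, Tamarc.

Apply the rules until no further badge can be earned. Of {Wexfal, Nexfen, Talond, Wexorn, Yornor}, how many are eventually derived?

With Seldor, Eldpyr is earned (Rule 6).
With Seldor and Eldpyr, Talond is earned (Rule 12).
With Talmor and Talond, Yornor is earned (Rule 2).
No rule produces Wexfal, and it is not given.
Nexfen would need Liotor and Talond (Rule 10), but Liotor is never earned.
Talond: reached.
No rule produces Wexorn, and it is not given.
Yornor: reached.
Reached: Talond and Yornor — 2 of the 5.

2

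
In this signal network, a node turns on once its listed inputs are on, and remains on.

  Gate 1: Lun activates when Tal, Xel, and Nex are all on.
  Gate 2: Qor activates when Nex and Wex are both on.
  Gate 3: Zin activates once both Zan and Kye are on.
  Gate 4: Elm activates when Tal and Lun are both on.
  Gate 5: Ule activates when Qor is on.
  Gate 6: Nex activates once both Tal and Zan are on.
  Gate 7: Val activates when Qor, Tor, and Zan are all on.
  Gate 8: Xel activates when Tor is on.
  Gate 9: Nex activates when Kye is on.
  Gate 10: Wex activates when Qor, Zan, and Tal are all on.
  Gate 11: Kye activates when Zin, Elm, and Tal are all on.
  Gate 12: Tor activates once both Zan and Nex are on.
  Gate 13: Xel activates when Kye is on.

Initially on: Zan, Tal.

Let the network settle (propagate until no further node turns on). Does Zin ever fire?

No

Zin would need Zan and Kye (Gate 3), but Kye never turns on.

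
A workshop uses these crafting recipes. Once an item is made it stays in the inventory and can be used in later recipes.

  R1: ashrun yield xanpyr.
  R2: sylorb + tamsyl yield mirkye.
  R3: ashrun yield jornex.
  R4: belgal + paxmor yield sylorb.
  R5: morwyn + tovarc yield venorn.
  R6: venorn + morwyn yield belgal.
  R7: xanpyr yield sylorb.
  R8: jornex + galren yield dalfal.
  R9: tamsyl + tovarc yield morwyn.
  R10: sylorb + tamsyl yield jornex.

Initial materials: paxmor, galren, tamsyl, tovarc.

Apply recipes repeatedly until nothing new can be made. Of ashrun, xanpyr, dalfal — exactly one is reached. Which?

dalfal

tamsyl + tovarc → morwyn (R9).
morwyn + tovarc → venorn (R5).
venorn + morwyn → belgal (R6).
belgal + paxmor → sylorb (R4).
Using R10, sylorb and tamsyl make jornex.
jornex + galren → dalfal (R8).
xanpyr would need ashrun (R1), but ashrun is never obtained. No rule produces ashrun, and it is not given.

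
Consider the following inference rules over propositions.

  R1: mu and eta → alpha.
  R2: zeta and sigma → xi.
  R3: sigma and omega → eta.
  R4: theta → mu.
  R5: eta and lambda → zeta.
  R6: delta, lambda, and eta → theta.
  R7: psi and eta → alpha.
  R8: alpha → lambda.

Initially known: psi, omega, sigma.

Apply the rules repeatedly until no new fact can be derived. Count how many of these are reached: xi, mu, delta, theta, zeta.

sigma and omega hold, so eta follows (R3).
From psi and eta, R7 gives alpha.
alpha holds, so lambda follows (R8).
eta and lambda hold, so zeta follows (R5).
From zeta and sigma, R2 gives xi.
xi: reached.
mu would need theta (R4), but theta is never established.
No rule produces delta, and it is not given.
theta would need delta, lambda, and eta (R6), but delta is never established.
zeta: reached.
Reached: xi and zeta — 2 of the 5.

2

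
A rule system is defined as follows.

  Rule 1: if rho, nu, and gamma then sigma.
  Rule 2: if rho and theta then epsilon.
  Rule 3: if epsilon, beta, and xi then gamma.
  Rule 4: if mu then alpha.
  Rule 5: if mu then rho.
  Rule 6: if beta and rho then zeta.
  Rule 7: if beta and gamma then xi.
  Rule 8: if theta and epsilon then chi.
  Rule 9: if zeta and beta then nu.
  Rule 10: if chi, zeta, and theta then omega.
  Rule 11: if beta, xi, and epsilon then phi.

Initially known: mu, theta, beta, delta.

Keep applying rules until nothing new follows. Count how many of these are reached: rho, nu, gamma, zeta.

From mu, Rule 5 gives rho.
beta and rho hold, so zeta follows (Rule 6).
From zeta and beta, Rule 9 gives nu.
rho: reached.
nu: reached.
gamma would need epsilon, beta, and xi (Rule 3), but xi is never established.
zeta: reached.
Reached: rho, nu, and zeta — 3 of the 4.

3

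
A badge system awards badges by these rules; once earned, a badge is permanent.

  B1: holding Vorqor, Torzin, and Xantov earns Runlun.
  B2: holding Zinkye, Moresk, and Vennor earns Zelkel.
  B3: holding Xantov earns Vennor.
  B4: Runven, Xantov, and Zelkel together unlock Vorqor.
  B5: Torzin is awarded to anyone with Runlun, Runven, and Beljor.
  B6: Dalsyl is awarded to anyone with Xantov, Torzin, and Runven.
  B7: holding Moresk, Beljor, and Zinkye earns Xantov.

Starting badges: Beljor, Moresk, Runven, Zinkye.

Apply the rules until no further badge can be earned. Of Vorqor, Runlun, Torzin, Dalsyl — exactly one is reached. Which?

With Moresk, Beljor, and Zinkye, Xantov is earned (B7).
With Xantov, Vennor is earned (B3).
With Zinkye, Moresk, and Vennor, Zelkel is earned (B2).
With Runven, Xantov, and Zelkel, Vorqor is earned (B4).
Runlun would need Vorqor, Torzin, and Xantov (B1), but Torzin is never earned. Torzin would need Runlun, Runven, and Beljor (B5), but Runlun is never earned. Dalsyl would need Xantov, Torzin, and Runven (B6), but Torzin is never earned.

Vorqor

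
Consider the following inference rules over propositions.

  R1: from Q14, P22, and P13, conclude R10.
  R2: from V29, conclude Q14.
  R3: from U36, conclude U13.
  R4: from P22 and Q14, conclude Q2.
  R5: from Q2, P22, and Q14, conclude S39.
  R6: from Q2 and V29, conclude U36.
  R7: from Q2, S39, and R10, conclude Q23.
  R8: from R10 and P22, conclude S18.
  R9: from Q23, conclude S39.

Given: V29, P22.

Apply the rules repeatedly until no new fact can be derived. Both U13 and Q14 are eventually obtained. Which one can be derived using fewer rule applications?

Q14

Q14: From V29, R2 gives Q14. [1 rule application]
U13: V29 holds, so Q14 follows (R2). From P22 and Q14, R4 gives Q2. From Q2 and V29, R6 gives U36. From U36, R3 gives U13. [4 rule applications]
Q14 needs fewer.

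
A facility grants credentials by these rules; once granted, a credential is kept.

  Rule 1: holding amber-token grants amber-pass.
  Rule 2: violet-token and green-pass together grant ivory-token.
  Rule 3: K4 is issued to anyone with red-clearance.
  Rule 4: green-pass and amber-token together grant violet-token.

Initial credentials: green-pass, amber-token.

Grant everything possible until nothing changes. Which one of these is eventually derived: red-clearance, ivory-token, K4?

Holding green-pass and amber-token grants violet-token (Rule 4).
Holding violet-token and green-pass grants ivory-token (Rule 2).
K4 would need red-clearance (Rule 3), but red-clearance is never granted. No rule produces red-clearance, and it is not given.

ivory-token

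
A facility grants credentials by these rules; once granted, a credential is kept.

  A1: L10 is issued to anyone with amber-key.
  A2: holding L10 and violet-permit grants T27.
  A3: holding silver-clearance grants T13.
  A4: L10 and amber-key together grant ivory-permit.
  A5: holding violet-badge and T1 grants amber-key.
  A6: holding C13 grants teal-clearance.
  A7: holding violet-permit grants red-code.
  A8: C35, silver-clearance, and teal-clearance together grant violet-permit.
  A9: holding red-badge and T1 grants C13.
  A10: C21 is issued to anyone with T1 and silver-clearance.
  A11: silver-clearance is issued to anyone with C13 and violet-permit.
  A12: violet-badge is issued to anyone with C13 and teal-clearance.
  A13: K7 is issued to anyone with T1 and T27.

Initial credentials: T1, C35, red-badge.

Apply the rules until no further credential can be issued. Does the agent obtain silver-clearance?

silver-clearance would need C13 and violet-permit (A11), but violet-permit is never granted.

No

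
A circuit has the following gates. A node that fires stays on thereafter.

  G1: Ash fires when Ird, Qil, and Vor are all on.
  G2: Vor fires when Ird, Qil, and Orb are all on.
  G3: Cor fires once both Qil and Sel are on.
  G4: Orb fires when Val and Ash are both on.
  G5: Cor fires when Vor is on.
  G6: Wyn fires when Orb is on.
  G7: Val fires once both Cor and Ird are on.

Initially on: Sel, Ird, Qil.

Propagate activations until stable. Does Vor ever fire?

No

Vor would need Ird, Qil, and Orb (G2), but Orb never turns on.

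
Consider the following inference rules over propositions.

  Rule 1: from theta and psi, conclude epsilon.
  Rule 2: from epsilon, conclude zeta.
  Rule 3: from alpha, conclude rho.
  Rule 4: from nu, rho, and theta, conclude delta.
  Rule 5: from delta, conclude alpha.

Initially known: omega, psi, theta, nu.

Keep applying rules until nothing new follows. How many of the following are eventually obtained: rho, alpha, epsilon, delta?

1

From theta and psi, Rule 1 gives epsilon.
rho would need alpha (Rule 3), but alpha is never established.
alpha would need delta (Rule 5), but delta is never established.
epsilon: reached.
delta would need nu, rho, and theta (Rule 4), but rho is never established.
Reached: epsilon — 1 of the 4.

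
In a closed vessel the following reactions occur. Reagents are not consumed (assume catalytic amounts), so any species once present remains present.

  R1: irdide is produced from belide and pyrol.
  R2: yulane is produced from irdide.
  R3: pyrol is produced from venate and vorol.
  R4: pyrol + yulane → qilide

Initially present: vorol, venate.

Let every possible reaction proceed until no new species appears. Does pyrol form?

venate and vorol present → pyrol forms (R3).

Yes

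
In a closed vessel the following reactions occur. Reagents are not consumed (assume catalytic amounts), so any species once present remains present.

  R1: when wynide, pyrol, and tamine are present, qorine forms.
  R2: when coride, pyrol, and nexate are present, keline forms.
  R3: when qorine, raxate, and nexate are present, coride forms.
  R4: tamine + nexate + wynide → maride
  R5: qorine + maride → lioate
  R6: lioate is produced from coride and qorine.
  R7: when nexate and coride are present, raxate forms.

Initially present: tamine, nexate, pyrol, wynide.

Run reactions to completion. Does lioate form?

Yes

tamine, nexate, and wynide present → maride forms (R4).
wynide, pyrol, and tamine present → qorine forms (R1).
qorine and maride present → lioate forms (R5).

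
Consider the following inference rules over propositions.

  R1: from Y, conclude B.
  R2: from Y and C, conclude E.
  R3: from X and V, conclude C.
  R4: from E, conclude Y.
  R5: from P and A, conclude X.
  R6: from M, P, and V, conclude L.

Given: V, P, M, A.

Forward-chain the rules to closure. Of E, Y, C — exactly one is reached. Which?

C

P and A hold, so X follows (R5).
X and V hold, so C follows (R3).
E would need Y and C (R2), but Y is never established. Y would need E (R4), but E is never established.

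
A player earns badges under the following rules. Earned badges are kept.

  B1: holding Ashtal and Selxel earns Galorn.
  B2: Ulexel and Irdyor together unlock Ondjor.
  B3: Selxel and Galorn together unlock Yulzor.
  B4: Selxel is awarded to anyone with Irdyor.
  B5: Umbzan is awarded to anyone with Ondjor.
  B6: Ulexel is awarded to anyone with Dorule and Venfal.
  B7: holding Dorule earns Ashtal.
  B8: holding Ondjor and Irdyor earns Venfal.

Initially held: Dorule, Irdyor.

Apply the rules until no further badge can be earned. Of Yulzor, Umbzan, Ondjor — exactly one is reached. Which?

With Irdyor, Selxel is earned (B4).
With Dorule, Ashtal is earned (B7).
With Ashtal and Selxel, Galorn is earned (B1).
With Selxel and Galorn, Yulzor is earned (B3).
Ondjor would need Ulexel and Irdyor (B2), but Ulexel is never earned. Umbzan would need Ondjor (B5), but Ondjor is never earned.

Yulzor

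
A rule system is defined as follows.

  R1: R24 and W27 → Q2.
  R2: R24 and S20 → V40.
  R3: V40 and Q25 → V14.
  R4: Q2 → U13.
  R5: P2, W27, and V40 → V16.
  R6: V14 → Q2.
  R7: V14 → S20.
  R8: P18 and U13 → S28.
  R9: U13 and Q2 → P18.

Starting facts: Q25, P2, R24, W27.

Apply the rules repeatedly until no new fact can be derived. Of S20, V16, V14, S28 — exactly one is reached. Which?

S28

From R24 and W27, R1 gives Q2.
From Q2, R4 gives U13.
From U13 and Q2, R9 gives P18.
From P18 and U13, R8 gives S28.
V14 would need V40 and Q25 (R3), but V40 is never established. S20 would need V14 (R7), but V14 is never established. V16 would need P2, W27, and V40 (R5), but V40 is never established.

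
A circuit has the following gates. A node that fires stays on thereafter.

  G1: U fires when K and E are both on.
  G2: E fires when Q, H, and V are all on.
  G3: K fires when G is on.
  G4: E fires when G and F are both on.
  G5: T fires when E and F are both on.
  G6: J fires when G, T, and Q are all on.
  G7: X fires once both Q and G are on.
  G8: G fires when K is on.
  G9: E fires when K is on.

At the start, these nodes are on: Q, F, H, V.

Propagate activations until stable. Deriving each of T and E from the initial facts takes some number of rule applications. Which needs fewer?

E: G2: Q, H, and V on → E on. [1 rule application]
T: Q, H, and V are on, so E fires (G2). G5: E and F on → T on. [2 rule applications]
E needs fewer.

E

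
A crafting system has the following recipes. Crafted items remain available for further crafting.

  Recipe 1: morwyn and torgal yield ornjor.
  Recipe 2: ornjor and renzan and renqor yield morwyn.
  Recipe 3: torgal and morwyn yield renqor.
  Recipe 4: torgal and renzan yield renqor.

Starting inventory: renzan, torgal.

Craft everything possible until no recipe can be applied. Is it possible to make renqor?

Yes

torgal and renzan → renqor (Recipe 4).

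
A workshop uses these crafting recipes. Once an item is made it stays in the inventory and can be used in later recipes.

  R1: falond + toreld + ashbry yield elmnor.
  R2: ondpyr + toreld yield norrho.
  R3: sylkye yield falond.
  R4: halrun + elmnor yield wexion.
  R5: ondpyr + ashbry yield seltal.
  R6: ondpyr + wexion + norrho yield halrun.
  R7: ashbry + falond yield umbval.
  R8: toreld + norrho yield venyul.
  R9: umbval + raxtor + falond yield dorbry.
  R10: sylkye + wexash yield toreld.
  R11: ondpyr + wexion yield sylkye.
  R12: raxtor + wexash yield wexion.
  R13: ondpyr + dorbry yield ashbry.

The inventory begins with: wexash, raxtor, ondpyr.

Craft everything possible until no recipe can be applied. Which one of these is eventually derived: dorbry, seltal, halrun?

halrun

Using R12, raxtor and wexash make wexion.
Using R11, ondpyr and wexion make sylkye.
Using R10, sylkye and wexash make toreld.
ondpyr + toreld → norrho (R2).
Using R6, ondpyr, wexion, and norrho make halrun.
dorbry would need umbval, raxtor, and falond (R9), but umbval is never obtained. seltal would need ondpyr and ashbry (R5), but ashbry is never obtained.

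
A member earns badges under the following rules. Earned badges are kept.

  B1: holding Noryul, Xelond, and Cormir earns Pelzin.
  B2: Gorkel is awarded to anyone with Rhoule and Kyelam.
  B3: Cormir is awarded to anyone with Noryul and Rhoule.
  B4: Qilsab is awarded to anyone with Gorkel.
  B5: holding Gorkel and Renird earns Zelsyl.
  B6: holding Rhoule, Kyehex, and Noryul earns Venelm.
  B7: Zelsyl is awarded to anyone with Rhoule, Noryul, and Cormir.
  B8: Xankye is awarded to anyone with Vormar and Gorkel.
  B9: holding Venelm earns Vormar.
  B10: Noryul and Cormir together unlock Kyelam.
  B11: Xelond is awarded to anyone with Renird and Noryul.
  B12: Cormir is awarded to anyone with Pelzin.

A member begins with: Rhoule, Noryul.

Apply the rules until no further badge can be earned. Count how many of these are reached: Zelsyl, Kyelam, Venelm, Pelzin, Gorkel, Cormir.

With Noryul and Rhoule, Cormir is earned (B3).
With Rhoule, Noryul, and Cormir, Zelsyl is earned (B7).
With Noryul and Cormir, Kyelam is earned (B10).
With Rhoule and Kyelam, Gorkel is earned (B2).
Zelsyl: reached.
Kyelam: reached.
Venelm would need Rhoule, Kyehex, and Noryul (B6), but Kyehex is never earned.
Pelzin would need Noryul, Xelond, and Cormir (B1), but Xelond is never earned.
Gorkel: reached.
Cormir: reached.
Reached: Zelsyl, Kyelam, Gorkel, and Cormir — 4 of the 6.

4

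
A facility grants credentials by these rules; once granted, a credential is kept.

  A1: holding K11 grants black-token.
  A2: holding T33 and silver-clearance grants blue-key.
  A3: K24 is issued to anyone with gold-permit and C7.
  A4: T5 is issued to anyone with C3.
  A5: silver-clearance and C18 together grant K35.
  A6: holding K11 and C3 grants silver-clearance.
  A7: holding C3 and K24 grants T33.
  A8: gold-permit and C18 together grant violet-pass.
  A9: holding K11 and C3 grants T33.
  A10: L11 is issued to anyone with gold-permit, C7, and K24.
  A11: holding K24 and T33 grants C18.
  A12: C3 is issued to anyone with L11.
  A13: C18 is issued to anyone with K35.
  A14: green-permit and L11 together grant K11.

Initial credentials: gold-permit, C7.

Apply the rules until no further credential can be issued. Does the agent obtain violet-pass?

Holding gold-permit and C7 grants K24 (A3).
Holding gold-permit, C7, and K24 grants L11 (A10).
Holding L11 grants C3 (A12).
Holding C3 and K24 grants T33 (A7).
Holding K24 and T33 grants C18 (A11).
Holding gold-permit and C18 grants violet-pass (A8).

Yes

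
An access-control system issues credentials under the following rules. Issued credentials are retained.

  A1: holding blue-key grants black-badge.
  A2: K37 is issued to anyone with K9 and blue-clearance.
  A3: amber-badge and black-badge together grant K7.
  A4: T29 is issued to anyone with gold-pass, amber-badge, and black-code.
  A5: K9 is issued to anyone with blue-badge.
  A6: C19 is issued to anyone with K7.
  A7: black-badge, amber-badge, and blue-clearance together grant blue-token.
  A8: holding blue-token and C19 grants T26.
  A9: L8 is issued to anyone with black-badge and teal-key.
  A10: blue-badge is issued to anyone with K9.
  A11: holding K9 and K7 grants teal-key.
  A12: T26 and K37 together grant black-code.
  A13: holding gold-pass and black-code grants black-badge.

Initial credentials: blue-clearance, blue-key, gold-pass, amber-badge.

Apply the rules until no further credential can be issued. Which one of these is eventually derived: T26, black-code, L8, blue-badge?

T26

Holding blue-key grants black-badge (A1).
Holding black-badge, amber-badge, and blue-clearance grants blue-token (A7).
Holding amber-badge and black-badge grants K7 (A3).
Holding K7 grants C19 (A6).
Holding blue-token and C19 grants T26 (A8).
black-code would need T26 and K37 (A12), but K37 is never granted. blue-badge would need K9 (A10), but K9 is never granted. L8 would need black-badge and teal-key (A9), but teal-key is never granted.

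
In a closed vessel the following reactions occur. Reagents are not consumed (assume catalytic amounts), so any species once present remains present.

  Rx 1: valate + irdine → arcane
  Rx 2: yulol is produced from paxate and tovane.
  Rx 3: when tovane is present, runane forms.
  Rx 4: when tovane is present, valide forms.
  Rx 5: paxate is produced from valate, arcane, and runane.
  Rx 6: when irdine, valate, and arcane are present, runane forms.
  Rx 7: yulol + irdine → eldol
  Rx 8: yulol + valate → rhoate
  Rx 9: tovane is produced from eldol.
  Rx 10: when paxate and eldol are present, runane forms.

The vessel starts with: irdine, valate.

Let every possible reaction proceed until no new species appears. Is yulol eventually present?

yulol would need paxate and tovane (Rx 2), but tovane never forms.

No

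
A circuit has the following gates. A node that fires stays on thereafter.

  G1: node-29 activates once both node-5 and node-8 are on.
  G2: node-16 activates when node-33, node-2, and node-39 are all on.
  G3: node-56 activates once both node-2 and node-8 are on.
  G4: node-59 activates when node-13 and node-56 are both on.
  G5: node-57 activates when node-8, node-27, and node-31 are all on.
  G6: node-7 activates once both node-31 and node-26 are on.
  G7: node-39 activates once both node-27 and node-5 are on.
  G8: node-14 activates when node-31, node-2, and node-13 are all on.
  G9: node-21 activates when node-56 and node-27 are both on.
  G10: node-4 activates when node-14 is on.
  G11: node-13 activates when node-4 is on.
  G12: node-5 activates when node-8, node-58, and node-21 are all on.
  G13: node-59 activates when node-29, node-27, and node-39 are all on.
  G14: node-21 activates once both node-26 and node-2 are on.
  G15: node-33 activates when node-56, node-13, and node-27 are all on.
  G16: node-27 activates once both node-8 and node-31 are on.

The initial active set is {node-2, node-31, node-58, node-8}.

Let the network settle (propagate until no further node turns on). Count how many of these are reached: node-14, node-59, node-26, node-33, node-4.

G3: node-2 and node-8 on → node-56 on.
G16: node-8 and node-31 on → node-27 on.
G9: node-56 and node-27 on → node-21 on.
G12: node-8, node-58, and node-21 on → node-5 on.
G1: node-5 and node-8 on → node-29 on.
G7: node-27 and node-5 on → node-39 on.
node-29, node-27, and node-39 are on, so node-59 activates (G13).
node-14 would need node-31, node-2, and node-13 (G8), but node-13 never turns on.
node-59: reached.
No rule produces node-26, and it is not given.
node-33 would need node-56, node-13, and node-27 (G15), but node-13 never turns on.
node-4 would need node-14 (G10), but node-14 never turns on.
Reached: node-59 — 1 of the 5.

1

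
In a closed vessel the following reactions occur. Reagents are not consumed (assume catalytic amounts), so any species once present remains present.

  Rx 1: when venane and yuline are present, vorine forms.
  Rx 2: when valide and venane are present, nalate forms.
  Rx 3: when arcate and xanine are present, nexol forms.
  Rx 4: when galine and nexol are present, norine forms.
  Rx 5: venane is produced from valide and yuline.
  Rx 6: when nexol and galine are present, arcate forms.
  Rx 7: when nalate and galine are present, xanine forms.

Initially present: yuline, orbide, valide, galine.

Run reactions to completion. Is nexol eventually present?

No

nexol would need arcate and xanine (Rx 3), but arcate never forms.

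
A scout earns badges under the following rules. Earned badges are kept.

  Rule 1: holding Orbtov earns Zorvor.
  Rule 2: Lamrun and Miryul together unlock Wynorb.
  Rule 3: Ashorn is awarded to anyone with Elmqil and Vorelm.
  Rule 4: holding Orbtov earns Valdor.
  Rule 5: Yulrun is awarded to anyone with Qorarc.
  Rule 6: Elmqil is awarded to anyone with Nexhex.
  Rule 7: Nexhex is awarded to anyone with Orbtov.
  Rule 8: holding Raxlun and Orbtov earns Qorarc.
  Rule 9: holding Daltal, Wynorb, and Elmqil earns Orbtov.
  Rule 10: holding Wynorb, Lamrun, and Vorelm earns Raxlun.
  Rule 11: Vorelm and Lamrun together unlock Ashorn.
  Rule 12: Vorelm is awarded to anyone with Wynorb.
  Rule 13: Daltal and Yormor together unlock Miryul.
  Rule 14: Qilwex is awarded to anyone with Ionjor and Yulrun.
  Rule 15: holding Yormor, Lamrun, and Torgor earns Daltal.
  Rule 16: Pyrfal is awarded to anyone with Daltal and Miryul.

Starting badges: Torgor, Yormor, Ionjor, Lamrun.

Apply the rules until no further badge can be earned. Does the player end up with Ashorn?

With Yormor, Lamrun, and Torgor, Daltal is earned (Rule 15).
With Daltal and Yormor, Miryul is earned (Rule 13).
With Lamrun and Miryul, Wynorb is earned (Rule 2).
With Wynorb, Vorelm is earned (Rule 12).
With Vorelm and Lamrun, Ashorn is earned (Rule 11).

Yes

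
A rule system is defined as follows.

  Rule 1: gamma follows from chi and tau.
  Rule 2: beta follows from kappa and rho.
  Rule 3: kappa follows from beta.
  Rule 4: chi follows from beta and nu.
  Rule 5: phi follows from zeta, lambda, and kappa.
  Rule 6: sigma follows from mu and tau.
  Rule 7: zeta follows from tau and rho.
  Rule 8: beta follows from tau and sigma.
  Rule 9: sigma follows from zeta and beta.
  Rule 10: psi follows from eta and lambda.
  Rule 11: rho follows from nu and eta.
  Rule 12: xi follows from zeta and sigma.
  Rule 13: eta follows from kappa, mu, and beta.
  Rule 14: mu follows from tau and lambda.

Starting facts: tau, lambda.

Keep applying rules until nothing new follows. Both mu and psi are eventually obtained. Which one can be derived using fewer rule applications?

mu: From tau and lambda, Rule 14 gives mu. [1 rule application]
psi: tau and lambda hold, so mu follows (Rule 14). mu and tau hold, so sigma follows (Rule 6). tau and sigma hold, so beta follows (Rule 8). From beta, Rule 3 gives kappa. kappa, mu, and beta hold, so eta follows (Rule 13). eta and lambda hold, so psi follows (Rule 10). [6 rule applications]
mu needs fewer.

mu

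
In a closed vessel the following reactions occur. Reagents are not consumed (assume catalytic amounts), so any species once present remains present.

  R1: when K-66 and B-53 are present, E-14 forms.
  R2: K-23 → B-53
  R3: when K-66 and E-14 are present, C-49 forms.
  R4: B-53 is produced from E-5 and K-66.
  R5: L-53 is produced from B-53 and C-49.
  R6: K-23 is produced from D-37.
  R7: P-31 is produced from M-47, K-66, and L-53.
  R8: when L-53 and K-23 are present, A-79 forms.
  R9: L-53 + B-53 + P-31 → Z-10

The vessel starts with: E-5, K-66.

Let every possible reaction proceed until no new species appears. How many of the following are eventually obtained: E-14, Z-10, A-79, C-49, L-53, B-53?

E-5 and K-66 present → B-53 forms (R4).
K-66 and B-53 present → E-14 forms (R1).
K-66 and E-14 present → C-49 forms (R3).
B-53 and C-49 present → L-53 forms (R5).
E-14: reached.
Z-10 would need L-53, B-53, and P-31 (R9), but P-31 never forms.
A-79 would need L-53 and K-23 (R8), but K-23 never forms.
C-49: reached.
L-53: reached.
B-53: reached.
Reached: E-14, C-49, L-53, and B-53 — 4 of the 6.

4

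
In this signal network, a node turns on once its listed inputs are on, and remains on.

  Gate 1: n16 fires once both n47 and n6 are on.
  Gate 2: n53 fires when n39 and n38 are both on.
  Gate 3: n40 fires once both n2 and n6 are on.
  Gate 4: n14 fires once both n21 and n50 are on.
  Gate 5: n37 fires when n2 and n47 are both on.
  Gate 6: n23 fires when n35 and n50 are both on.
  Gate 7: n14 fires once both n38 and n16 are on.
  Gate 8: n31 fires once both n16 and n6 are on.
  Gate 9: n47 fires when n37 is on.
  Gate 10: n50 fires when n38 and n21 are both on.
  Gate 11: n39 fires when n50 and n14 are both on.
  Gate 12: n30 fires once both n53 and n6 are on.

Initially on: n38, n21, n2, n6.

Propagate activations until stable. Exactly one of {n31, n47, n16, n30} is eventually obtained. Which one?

n38 and n21 are on, so n50 fires (Gate 10).
Gate 4: n21 and n50 on → n14 on.
Gate 11: n50 and n14 on → n39 on.
n39 and n38 are on, so n53 fires (Gate 2).
n53 and n6 are on, so n30 fires (Gate 12).
n47 would need n37 (Gate 9), but n37 never turns on. n16 would need n47 and n6 (Gate 1), but n47 never turns on. n31 would need n16 and n6 (Gate 8), but n16 never turns on.

n30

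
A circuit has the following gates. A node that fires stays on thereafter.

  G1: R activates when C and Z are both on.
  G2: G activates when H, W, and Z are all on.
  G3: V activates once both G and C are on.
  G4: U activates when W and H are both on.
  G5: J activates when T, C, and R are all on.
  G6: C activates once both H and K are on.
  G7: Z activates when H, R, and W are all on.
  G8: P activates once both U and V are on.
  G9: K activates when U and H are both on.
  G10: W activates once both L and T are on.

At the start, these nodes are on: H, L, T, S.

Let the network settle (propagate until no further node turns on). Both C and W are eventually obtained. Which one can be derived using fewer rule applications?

W: L and T are on, so W activates (G10). [1 rule application]
C: L and T are on, so W activates (G10). G4: W and H on → U on. U and H are on, so K activates (G9). H and K are on, so C activates (G6). [4 rule applications]
W needs fewer.

W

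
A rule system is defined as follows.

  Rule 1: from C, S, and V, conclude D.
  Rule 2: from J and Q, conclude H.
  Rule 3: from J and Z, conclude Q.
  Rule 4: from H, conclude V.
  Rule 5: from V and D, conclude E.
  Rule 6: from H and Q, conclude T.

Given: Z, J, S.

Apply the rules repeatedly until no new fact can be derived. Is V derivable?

Yes

From J and Z, Rule 3 gives Q.
J and Q hold, so H follows (Rule 2).
H holds, so V follows (Rule 4).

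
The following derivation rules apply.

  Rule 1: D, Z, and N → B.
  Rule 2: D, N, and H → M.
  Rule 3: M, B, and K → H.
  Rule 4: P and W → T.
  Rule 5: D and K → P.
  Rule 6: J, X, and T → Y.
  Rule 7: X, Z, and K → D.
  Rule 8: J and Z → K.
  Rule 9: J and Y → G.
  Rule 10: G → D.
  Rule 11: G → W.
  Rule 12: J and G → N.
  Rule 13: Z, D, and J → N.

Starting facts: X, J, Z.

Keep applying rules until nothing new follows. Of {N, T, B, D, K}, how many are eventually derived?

4

From J and Z, Rule 8 gives K.
X, Z, and K hold, so D follows (Rule 7).
From Z, D, and J, Rule 13 gives N.
From D, Z, and N, Rule 1 gives B.
N: reached.
T would need P and W (Rule 4), but W is never established.
B: reached.
D: reached.
K: reached.
Reached: N, B, D, and K — 4 of the 5.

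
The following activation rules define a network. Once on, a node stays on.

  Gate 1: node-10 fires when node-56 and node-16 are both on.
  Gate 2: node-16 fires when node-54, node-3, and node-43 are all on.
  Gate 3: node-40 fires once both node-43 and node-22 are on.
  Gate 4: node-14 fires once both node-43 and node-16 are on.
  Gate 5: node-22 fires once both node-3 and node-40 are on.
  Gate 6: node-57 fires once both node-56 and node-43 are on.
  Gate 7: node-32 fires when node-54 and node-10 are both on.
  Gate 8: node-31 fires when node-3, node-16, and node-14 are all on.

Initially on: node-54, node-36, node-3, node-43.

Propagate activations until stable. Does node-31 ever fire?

Yes

node-54, node-3, and node-43 are on, so node-16 fires (Gate 2).
node-43 and node-16 are on, so node-14 fires (Gate 4).
node-3, node-16, and node-14 are on, so node-31 fires (Gate 8).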